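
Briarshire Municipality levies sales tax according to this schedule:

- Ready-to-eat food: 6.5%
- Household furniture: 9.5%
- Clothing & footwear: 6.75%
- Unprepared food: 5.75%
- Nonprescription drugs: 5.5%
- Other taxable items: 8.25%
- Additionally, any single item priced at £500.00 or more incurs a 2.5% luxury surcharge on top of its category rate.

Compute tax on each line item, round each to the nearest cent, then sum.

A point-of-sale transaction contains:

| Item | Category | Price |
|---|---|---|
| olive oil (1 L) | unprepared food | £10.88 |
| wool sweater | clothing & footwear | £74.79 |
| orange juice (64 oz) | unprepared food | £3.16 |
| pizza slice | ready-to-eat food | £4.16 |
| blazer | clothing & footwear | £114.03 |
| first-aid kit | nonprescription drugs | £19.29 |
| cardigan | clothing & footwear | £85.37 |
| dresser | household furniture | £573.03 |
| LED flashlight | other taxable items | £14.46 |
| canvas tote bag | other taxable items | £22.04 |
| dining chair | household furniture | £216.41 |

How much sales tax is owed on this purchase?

Olive oil (1 L) £10.88: unprepared food → 5.75% → £0.63
Wool sweater £74.79: clothing & footwear → 6.75% → £5.05
Orange juice (64 oz) £3.16: unprepared food → 5.75% → £0.18
Pizza slice £4.16: ready-to-eat food → 6.5% → £0.27
Blazer £114.03: clothing & footwear → 6.75% → £7.70
First-aid kit £19.29: nonprescription drugs → 5.5% → £1.06
Cardigan £85.37: clothing & footwear → 6.75% → £5.76
Dresser £573.03: household furniture → 9.5% + 2.5% surcharge = 12% → £68.76
LED flashlight £14.46: other taxable items → 8.25% → £1.19
Canvas tote bag £22.04: other taxable items → 8.25% → £1.82
Dining chair £216.41: household furniture → 9.5% → £20.56
Total tax = £0.63 + £5.05 + £0.18 + £0.27 + £7.70 + £1.06 + £5.76 + £68.76 + £1.19 + £1.82 + £20.56 = £112.98

£112.98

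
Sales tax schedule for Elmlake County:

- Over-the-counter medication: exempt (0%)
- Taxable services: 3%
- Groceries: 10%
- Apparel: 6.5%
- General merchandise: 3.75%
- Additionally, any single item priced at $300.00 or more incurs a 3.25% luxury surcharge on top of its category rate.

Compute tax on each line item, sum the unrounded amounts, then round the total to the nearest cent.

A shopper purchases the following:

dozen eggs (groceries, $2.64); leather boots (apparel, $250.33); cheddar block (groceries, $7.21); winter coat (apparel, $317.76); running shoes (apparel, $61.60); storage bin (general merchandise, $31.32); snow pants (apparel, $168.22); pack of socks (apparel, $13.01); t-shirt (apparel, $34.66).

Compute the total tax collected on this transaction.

$67.45

Dozen eggs $2.64: groceries → 10% → $0.264
Leather boots $250.33: apparel → 6.5% → $16.27145
Cheddar block $7.21: groceries → 10% → $0.721
Winter coat $317.76: apparel → 6.5% + 3.25% surcharge = 9.75% → $30.9816
Running shoes $61.60: apparel → 6.5% → $4.004
Storage bin $31.32: general merchandise → 3.75% → $1.1745
Snow pants $168.22: apparel → 6.5% → $10.9343
Pack of socks $13.01: apparel → 6.5% → $0.84565
T-shirt $34.66: apparel → 6.5% → $2.2529
Unrounded tax sum = $67.4494 → $67.45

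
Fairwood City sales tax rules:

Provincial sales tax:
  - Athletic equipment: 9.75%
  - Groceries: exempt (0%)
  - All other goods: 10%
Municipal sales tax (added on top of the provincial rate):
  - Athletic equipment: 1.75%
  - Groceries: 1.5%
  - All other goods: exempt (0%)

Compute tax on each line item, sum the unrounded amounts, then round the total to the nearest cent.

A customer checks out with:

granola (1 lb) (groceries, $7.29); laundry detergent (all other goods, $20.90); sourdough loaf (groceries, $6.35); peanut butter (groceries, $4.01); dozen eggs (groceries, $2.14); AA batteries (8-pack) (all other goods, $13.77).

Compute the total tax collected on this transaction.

$3.76

Granola (1 lb) $7.29: groceries → 0% + 1.5% municipal = 1.5% → $0.10935
Laundry detergent $20.90: all other goods → 10% + 0% municipal = 10% → $2.09
Sourdough loaf $6.35: groceries → 0% + 1.5% municipal = 1.5% → $0.09525
Peanut butter $4.01: groceries → 0% + 1.5% municipal = 1.5% → $0.06015
Dozen eggs $2.14: groceries → 0% + 1.5% municipal = 1.5% → $0.0321
AA batteries (8-pack) $13.77: all other goods → 10% + 0% municipal = 10% → $1.377
Unrounded tax sum = $3.76385 → $3.76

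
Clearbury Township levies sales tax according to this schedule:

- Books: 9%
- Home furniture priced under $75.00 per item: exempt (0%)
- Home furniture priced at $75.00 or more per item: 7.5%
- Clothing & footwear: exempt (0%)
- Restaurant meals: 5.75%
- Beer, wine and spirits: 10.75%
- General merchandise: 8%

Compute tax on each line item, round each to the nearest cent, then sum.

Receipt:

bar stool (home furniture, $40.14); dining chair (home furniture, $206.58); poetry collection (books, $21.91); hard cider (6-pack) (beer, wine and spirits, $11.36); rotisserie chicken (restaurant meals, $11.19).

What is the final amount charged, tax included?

Bar stool $40.14: home furniture, under $75.00 → 0% → $0.00
Dining chair $206.58: home furniture, $75.00 or more → 7.5% → $15.49
Poetry collection $21.91: books → 9% → $1.97
Hard cider (6-pack) $11.36: beer, wine and spirits → 10.75% → $1.22
Rotisserie chicken $11.19: restaurant meals → 5.75% → $0.64
Subtotal = $291.18; tax = $19.32; total due = $310.50

$310.50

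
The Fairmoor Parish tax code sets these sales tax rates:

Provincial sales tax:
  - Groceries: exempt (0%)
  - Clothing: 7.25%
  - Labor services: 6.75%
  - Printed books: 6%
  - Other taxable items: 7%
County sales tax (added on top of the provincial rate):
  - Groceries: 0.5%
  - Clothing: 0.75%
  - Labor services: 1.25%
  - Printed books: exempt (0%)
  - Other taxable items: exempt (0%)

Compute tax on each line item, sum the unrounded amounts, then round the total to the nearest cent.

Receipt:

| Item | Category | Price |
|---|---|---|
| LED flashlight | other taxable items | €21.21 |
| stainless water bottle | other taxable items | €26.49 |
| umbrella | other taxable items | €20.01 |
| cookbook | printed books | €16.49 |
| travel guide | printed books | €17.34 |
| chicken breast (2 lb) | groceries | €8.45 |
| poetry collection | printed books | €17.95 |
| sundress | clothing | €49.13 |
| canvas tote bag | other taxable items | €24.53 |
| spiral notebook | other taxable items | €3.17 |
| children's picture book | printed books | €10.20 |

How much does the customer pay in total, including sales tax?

€229.34

LED flashlight €21.21: other taxable items → 7% + 0% county = 7% → €1.4847
Stainless water bottle €26.49: other taxable items → 7% + 0% county = 7% → €1.8543
Umbrella €20.01: other taxable items → 7% + 0% county = 7% → €1.4007
Cookbook €16.49: printed books → 6% + 0% county = 6% → €0.9894
Travel guide €17.34: printed books → 6% + 0% county = 6% → €1.0404
Chicken breast (2 lb) €8.45: groceries → 0% + 0.5% county = 0.5% → €0.04225
Poetry collection €17.95: printed books → 6% + 0% county = 6% → €1.077
Sundress €49.13: clothing → 7.25% + 0.75% county = 8% → €3.9304
Canvas tote bag €24.53: other taxable items → 7% + 0% county = 7% → €1.7171
Spiral notebook €3.17: other taxable items → 7% + 0% county = 7% → €0.2219
Children's picture book €10.20: printed books → 6% + 0% county = 6% → €0.612
Subtotal = €214.97; unrounded tax = €14.37015 → €14.37; total due = €229.34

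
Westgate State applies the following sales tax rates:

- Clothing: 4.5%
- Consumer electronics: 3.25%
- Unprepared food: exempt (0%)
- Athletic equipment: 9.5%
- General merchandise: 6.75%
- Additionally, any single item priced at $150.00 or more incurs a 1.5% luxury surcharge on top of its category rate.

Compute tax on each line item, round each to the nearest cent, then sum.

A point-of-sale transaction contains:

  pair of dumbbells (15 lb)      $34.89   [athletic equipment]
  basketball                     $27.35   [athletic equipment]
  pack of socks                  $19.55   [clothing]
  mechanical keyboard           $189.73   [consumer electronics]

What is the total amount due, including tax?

Pair of dumbbells (15 lb) $34.89: athletic equipment → 9.5% → $3.31
Basketball $27.35: athletic equipment → 9.5% → $2.60
Pack of socks $19.55: clothing → 4.5% → $0.88
Mechanical keyboard $189.73: consumer electronics → 3.25% + 1.5% surcharge = 4.75% → $9.01
Subtotal = $271.52; tax = $15.80; total due = $287.32

$287.32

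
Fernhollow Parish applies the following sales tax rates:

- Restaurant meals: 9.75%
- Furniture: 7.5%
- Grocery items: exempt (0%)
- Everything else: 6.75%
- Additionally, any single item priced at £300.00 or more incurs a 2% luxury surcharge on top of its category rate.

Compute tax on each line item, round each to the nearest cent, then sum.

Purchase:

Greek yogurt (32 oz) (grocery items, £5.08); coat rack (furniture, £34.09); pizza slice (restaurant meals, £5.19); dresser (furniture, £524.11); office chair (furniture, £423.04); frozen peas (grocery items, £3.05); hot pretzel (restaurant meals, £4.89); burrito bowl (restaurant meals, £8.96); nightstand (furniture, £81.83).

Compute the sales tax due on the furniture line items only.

Coat rack £34.09: furniture → 7.5% → £2.56
Dresser £524.11: furniture → 7.5% + 2% surcharge = 9.5% → £49.79
Office chair £423.04: furniture → 7.5% + 2% surcharge = 9.5% → £40.19
Nightstand £81.83: furniture → 7.5% → £6.14
Tax on furniture = £2.56 + £49.79 + £40.19 + £6.14 = £98.68

£98.68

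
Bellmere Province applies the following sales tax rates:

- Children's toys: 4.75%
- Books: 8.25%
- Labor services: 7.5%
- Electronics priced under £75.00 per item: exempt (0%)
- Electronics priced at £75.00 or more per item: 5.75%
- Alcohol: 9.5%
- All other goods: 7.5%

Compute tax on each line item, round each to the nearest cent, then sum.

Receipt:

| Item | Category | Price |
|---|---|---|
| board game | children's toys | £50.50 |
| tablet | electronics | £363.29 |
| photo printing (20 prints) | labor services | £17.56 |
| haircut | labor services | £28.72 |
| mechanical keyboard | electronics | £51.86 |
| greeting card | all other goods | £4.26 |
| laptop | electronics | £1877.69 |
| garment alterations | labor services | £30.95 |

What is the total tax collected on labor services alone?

£5.79

Photo printing (20 prints) £17.56: labor services → 7.5% → £1.32
Haircut £28.72: labor services → 7.5% → £2.15
Garment alterations £30.95: labor services → 7.5% → £2.32
Tax on labor services = £1.32 + £2.15 + £2.32 = £5.79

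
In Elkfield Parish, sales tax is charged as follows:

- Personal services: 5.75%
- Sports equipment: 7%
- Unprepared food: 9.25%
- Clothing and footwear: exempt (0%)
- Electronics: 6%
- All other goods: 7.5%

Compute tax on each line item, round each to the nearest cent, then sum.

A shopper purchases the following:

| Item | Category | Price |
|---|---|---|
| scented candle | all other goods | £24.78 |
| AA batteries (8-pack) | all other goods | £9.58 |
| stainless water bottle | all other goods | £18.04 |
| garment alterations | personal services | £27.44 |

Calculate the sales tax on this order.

Scented candle £24.78: all other goods → 7.5% → £1.86
AA batteries (8-pack) £9.58: all other goods → 7.5% → £0.72
Stainless water bottle £18.04: all other goods → 7.5% → £1.35
Garment alterations £27.44: personal services → 5.75% → £1.58
Total tax = £1.86 + £0.72 + £1.35 + £1.58 = £5.51

£5.51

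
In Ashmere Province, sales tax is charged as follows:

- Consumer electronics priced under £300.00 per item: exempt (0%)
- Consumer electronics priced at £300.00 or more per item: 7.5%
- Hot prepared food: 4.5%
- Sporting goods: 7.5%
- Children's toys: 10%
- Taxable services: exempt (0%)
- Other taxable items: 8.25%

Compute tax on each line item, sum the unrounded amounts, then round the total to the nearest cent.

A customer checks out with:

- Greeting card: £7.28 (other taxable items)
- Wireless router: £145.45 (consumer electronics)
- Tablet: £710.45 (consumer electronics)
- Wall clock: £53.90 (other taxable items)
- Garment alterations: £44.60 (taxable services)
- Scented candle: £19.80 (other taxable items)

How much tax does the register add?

£59.96

Greeting card £7.28: other taxable items → 8.25% → £0.6006
Wireless router £145.45: consumer electronics, under £300.00 → 0% → £0.00
Tablet £710.45: consumer electronics, £300.00 or more → 7.5% → £53.28375
Wall clock £53.90: other taxable items → 8.25% → £4.44675
Garment alterations £44.60: taxable services → 0% → £0.00
Scented candle £19.80: other taxable items → 8.25% → £1.6335
Unrounded tax sum = £59.9646 → £59.96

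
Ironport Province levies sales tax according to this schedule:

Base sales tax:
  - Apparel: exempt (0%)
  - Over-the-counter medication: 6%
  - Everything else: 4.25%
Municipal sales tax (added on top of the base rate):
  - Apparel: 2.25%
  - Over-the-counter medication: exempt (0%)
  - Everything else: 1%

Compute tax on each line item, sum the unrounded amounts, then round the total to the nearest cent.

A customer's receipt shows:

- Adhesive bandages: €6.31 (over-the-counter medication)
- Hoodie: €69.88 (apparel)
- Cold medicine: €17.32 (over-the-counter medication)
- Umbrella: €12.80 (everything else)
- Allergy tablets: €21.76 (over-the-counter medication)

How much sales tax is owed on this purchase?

Adhesive bandages €6.31: over-the-counter medication → 6% + 0% municipal = 6% → €0.3786
Hoodie €69.88: apparel → 0% + 2.25% municipal = 2.25% → €1.5723
Cold medicine €17.32: over-the-counter medication → 6% + 0% municipal = 6% → €1.0392
Umbrella €12.80: everything else → 4.25% + 1% municipal = 5.25% → €0.672
Allergy tablets €21.76: over-the-counter medication → 6% + 0% municipal = 6% → €1.3056
Unrounded tax sum = €4.9677 → €4.97

€4.97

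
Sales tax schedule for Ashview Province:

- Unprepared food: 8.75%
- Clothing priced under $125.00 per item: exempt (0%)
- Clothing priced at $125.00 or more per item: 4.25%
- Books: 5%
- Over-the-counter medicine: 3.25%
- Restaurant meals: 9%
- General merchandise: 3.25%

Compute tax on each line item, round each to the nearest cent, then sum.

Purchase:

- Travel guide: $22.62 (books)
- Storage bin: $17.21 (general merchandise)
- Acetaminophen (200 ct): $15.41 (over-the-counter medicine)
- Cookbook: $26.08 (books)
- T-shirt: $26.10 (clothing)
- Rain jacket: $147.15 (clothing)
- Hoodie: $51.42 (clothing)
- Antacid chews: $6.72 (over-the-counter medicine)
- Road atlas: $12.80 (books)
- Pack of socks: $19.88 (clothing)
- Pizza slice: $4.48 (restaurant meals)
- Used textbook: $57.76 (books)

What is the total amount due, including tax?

Travel guide $22.62: books → 5% → $1.13
Storage bin $17.21: general merchandise → 3.25% → $0.56
Acetaminophen (200 ct) $15.41: over-the-counter medicine → 3.25% → $0.50
Cookbook $26.08: books → 5% → $1.30
T-shirt $26.10: clothing, under $125.00 → 0% → $0.00
Rain jacket $147.15: clothing, $125.00 or more → 4.25% → $6.25
Hoodie $51.42: clothing, under $125.00 → 0% → $0.00
Antacid chews $6.72: over-the-counter medicine → 3.25% → $0.22
Road atlas $12.80: books → 5% → $0.64
Pack of socks $19.88: clothing, under $125.00 → 0% → $0.00
Pizza slice $4.48: restaurant meals → 9% → $0.40
Used textbook $57.76: books → 5% → $2.89
Subtotal = $407.63; tax = $13.89; total due = $421.52

$421.52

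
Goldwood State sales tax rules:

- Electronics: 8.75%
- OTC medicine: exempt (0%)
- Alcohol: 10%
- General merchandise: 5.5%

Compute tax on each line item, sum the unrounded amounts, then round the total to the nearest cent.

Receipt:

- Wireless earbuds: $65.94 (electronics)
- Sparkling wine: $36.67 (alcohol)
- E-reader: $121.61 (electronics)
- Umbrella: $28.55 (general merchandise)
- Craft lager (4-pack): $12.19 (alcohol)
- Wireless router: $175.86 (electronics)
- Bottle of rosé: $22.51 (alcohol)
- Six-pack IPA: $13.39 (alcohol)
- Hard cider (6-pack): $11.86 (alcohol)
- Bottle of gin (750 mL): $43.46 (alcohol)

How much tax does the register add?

Wireless earbuds $65.94: electronics → 8.75% → $5.76975
Sparkling wine $36.67: alcohol → 10% → $3.667
E-reader $121.61: electronics → 8.75% → $10.640875
Umbrella $28.55: general merchandise → 5.5% → $1.57025
Craft lager (4-pack) $12.19: alcohol → 10% → $1.219
Wireless router $175.86: electronics → 8.75% → $15.38775
Bottle of rosé $22.51: alcohol → 10% → $2.251
Six-pack IPA $13.39: alcohol → 10% → $1.339
Hard cider (6-pack) $11.86: alcohol → 10% → $1.186
Bottle of gin (750 mL) $43.46: alcohol → 10% → $4.346
Unrounded tax sum = $47.376625 → $47.38

$47.38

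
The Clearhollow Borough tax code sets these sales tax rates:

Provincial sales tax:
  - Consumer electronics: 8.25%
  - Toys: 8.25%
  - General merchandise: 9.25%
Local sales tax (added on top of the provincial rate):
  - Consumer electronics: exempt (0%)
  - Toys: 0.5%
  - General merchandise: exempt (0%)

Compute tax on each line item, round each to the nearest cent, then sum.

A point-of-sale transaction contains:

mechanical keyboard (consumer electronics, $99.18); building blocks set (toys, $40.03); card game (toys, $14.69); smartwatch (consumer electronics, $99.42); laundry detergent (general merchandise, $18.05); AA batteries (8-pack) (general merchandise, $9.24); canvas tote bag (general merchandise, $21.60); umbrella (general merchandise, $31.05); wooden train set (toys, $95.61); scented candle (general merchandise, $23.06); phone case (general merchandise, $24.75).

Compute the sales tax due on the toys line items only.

Building blocks set $40.03: toys → 8.25% + 0.5% local = 8.75% → $3.50
Card game $14.69: toys → 8.25% + 0.5% local = 8.75% → $1.29
Wooden train set $95.61: toys → 8.25% + 0.5% local = 8.75% → $8.37
Tax on toys = $3.50 + $1.29 + $8.37 = $13.16

$13.16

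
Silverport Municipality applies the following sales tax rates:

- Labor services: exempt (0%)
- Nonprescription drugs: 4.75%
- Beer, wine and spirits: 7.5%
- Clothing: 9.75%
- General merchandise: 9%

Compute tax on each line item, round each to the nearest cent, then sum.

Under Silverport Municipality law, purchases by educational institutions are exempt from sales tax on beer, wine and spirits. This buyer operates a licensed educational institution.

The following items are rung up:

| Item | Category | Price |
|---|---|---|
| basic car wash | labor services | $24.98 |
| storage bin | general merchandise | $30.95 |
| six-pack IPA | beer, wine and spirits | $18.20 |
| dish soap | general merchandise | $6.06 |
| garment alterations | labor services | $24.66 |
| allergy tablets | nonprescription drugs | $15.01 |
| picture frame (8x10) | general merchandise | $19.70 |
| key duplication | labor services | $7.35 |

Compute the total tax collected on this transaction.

Basic car wash $24.98: labor services → 0% → $0.00
Storage bin $30.95: general merchandise → 9% → $2.79
Six-pack IPA $18.20: beer, wine and spirits, buyer-exempt → 0% → $0.00
Dish soap $6.06: general merchandise → 9% → $0.55
Garment alterations $24.66: labor services → 0% → $0.00
Allergy tablets $15.01: nonprescription drugs → 4.75% → $0.71
Picture frame (8x10) $19.70: general merchandise → 9% → $1.77
Key duplication $7.35: labor services → 0% → $0.00
Total tax = $2.79 + $0.55 + $0.71 + $1.77 = $5.82

$5.82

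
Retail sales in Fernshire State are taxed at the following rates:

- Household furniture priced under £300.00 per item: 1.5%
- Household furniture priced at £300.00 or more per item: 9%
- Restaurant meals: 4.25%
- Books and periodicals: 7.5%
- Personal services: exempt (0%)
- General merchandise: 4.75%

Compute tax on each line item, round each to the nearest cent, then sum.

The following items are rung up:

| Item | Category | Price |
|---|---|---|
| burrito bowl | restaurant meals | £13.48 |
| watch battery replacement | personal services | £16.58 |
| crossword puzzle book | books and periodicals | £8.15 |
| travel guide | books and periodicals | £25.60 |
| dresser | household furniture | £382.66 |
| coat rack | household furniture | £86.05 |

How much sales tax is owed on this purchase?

Burrito bowl £13.48: restaurant meals → 4.25% → £0.57
Watch battery replacement £16.58: personal services → 0% → £0.00
Crossword puzzle book £8.15: books and periodicals → 7.5% → £0.61
Travel guide £25.60: books and periodicals → 7.5% → £1.92
Dresser £382.66: household furniture, £300.00 or more → 9% → £34.44
Coat rack £86.05: household furniture, under £300.00 → 1.5% → £1.29
Total tax = £0.57 + £0.61 + £1.92 + £34.44 + £1.29 = £38.83

£38.83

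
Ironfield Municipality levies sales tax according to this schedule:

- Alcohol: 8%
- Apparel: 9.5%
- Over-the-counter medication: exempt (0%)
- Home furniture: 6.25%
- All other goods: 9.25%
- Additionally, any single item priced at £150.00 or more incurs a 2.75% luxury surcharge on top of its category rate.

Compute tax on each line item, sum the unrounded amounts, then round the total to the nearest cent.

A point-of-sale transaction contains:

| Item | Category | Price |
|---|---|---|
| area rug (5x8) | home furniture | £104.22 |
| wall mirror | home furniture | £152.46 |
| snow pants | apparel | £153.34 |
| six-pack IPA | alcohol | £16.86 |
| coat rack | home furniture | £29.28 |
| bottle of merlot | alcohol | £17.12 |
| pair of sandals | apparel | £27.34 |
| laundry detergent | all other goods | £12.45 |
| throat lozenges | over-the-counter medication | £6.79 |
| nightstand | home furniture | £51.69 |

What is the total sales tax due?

Area rug (5x8) £104.22: home furniture → 6.25% → £6.51375
Wall mirror £152.46: home furniture → 6.25% + 2.75% surcharge = 9% → £13.7214
Snow pants £153.34: apparel → 9.5% + 2.75% surcharge = 12.25% → £18.78415
Six-pack IPA £16.86: alcohol → 8% → £1.3488
Coat rack £29.28: home furniture → 6.25% → £1.83
Bottle of merlot £17.12: alcohol → 8% → £1.3696
Pair of sandals £27.34: apparel → 9.5% → £2.5973
Laundry detergent £12.45: all other goods → 9.25% → £1.151625
Throat lozenges £6.79: over-the-counter medication → 0% → £0.00
Nightstand £51.69: home furniture → 6.25% → £3.230625
Unrounded tax sum = £50.54725 → £50.55

£50.55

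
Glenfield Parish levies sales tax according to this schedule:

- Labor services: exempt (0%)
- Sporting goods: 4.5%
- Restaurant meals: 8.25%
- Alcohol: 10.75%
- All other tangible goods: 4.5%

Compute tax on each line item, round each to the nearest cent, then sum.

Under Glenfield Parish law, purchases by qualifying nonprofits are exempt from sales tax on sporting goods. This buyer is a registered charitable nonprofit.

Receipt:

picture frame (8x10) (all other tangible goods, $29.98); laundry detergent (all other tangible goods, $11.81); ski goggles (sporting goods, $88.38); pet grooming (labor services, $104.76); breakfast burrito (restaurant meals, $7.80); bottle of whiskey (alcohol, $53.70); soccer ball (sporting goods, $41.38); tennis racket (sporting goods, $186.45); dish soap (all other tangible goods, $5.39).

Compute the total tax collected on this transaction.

Picture frame (8x10) $29.98: all other tangible goods → 4.5% → $1.35
Laundry detergent $11.81: all other tangible goods → 4.5% → $0.53
Ski goggles $88.38: sporting goods, buyer-exempt → 0% → $0.00
Pet grooming $104.76: labor services → 0% → $0.00
Breakfast burrito $7.80: restaurant meals → 8.25% → $0.64
Bottle of whiskey $53.70: alcohol → 10.75% → $5.77
Soccer ball $41.38: sporting goods, buyer-exempt → 0% → $0.00
Tennis racket $186.45: sporting goods, buyer-exempt → 0% → $0.00
Dish soap $5.39: all other tangible goods → 4.5% → $0.24
Total tax = $1.35 + $0.53 + $0.64 + $5.77 + $0.24 = $8.53

$8.53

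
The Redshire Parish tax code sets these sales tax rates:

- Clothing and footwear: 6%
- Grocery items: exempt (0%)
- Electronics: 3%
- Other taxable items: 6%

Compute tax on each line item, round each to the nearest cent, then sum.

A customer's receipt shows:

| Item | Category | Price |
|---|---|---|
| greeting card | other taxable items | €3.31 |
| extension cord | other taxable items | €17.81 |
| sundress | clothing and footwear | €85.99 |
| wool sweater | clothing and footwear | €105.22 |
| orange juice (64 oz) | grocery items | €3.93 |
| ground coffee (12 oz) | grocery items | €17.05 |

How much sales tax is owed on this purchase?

€12.74

Greeting card €3.31: other taxable items → 6% → €0.20
Extension cord €17.81: other taxable items → 6% → €1.07
Sundress €85.99: clothing and footwear → 6% → €5.16
Wool sweater €105.22: clothing and footwear → 6% → €6.31
Orange juice (64 oz) €3.93: grocery items → 0% → €0.00
Ground coffee (12 oz) €17.05: grocery items → 0% → €0.00
Total tax = €0.20 + €1.07 + €5.16 + €6.31 = €12.74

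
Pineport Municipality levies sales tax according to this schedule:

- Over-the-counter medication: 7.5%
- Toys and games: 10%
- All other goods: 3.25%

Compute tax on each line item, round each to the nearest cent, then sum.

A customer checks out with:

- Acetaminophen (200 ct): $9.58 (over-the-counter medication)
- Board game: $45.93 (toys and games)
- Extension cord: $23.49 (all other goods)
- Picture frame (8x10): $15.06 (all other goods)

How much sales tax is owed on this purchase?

Acetaminophen (200 ct) $9.58: over-the-counter medication → 7.5% → $0.72
Board game $45.93: toys and games → 10% → $4.59
Extension cord $23.49: all other goods → 3.25% → $0.76
Picture frame (8x10) $15.06: all other goods → 3.25% → $0.49
Total tax = $0.72 + $4.59 + $0.76 + $0.49 = $6.56

$6.56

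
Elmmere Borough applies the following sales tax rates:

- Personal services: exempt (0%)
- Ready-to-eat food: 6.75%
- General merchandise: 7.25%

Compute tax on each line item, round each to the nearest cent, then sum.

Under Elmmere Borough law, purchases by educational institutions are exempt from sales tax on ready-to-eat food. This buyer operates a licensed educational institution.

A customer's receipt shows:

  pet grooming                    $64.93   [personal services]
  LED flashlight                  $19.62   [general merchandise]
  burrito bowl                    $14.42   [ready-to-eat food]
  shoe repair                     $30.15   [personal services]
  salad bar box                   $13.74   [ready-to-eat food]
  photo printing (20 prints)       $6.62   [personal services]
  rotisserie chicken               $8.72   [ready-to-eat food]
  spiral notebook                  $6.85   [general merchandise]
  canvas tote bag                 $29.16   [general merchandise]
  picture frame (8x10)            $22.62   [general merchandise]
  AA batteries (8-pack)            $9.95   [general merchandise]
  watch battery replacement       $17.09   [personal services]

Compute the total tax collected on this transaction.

Pet grooming $64.93: personal services → 0% → $0.00
LED flashlight $19.62: general merchandise → 7.25% → $1.42
Burrito bowl $14.42: ready-to-eat food, buyer-exempt → 0% → $0.00
Shoe repair $30.15: personal services → 0% → $0.00
Salad bar box $13.74: ready-to-eat food, buyer-exempt → 0% → $0.00
Photo printing (20 prints) $6.62: personal services → 0% → $0.00
Rotisserie chicken $8.72: ready-to-eat food, buyer-exempt → 0% → $0.00
Spiral notebook $6.85: general merchandise → 7.25% → $0.50
Canvas tote bag $29.16: general merchandise → 7.25% → $2.11
Picture frame (8x10) $22.62: general merchandise → 7.25% → $1.64
AA batteries (8-pack) $9.95: general merchandise → 7.25% → $0.72
Watch battery replacement $17.09: personal services → 0% → $0.00
Total tax = $1.42 + $0.50 + $2.11 + $1.64 + $0.72 = $6.39

$6.39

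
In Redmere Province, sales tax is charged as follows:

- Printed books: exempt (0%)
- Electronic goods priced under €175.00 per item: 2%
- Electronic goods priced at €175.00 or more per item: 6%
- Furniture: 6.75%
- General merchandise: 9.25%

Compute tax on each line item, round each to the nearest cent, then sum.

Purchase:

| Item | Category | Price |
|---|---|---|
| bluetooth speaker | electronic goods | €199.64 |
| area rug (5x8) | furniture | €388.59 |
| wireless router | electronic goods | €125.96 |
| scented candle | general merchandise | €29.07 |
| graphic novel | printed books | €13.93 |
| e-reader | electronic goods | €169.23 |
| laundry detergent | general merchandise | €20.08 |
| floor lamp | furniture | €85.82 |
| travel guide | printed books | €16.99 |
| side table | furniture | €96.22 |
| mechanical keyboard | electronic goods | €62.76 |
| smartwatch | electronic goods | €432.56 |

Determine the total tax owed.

€88.15

Bluetooth speaker €199.64: electronic goods, €175.00 or more → 6% → €11.98
Area rug (5x8) €388.59: furniture → 6.75% → €26.23
Wireless router €125.96: electronic goods, under €175.00 → 2% → €2.52
Scented candle €29.07: general merchandise → 9.25% → €2.69
Graphic novel €13.93: printed books → 0% → €0.00
E-reader €169.23: electronic goods, under €175.00 → 2% → €3.38
Laundry detergent €20.08: general merchandise → 9.25% → €1.86
Floor lamp €85.82: furniture → 6.75% → €5.79
Travel guide €16.99: printed books → 0% → €0.00
Side table €96.22: furniture → 6.75% → €6.49
Mechanical keyboard €62.76: electronic goods, under €175.00 → 2% → €1.26
Smartwatch €432.56: electronic goods, €175.00 or more → 6% → €25.95
Total tax = €11.98 + €26.23 + €2.52 + €2.69 + €3.38 + €1.86 + €5.79 + €6.49 + €1.26 + €25.95 = €88.15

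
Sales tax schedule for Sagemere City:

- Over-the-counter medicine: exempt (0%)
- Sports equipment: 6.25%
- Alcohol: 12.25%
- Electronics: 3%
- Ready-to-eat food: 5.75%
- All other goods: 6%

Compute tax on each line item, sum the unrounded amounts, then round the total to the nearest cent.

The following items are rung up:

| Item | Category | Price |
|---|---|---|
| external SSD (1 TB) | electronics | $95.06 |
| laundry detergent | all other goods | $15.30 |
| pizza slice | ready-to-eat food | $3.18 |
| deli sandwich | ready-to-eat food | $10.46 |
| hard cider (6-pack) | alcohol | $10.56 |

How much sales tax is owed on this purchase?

External SSD (1 TB) $95.06: electronics → 3% → $2.8518
Laundry detergent $15.30: all other goods → 6% → $0.918
Pizza slice $3.18: ready-to-eat food → 5.75% → $0.18285
Deli sandwich $10.46: ready-to-eat food → 5.75% → $0.60145
Hard cider (6-pack) $10.56: alcohol → 12.25% → $1.2936
Unrounded tax sum = $5.8477 → $5.85

$5.85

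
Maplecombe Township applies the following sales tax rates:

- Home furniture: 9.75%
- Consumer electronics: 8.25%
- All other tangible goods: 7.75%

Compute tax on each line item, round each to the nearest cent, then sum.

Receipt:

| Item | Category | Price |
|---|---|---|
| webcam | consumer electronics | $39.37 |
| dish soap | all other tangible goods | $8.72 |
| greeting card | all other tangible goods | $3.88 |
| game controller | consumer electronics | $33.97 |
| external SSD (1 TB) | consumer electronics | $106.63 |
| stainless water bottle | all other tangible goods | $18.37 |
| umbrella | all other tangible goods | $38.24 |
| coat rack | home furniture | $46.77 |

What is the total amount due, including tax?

$320.72

Webcam $39.37: consumer electronics → 8.25% → $3.25
Dish soap $8.72: all other tangible goods → 7.75% → $0.68
Greeting card $3.88: all other tangible goods → 7.75% → $0.30
Game controller $33.97: consumer electronics → 8.25% → $2.80
External SSD (1 TB) $106.63: consumer electronics → 8.25% → $8.80
Stainless water bottle $18.37: all other tangible goods → 7.75% → $1.42
Umbrella $38.24: all other tangible goods → 7.75% → $2.96
Coat rack $46.77: home furniture → 9.75% → $4.56
Subtotal = $295.95; tax = $24.77; total due = $320.72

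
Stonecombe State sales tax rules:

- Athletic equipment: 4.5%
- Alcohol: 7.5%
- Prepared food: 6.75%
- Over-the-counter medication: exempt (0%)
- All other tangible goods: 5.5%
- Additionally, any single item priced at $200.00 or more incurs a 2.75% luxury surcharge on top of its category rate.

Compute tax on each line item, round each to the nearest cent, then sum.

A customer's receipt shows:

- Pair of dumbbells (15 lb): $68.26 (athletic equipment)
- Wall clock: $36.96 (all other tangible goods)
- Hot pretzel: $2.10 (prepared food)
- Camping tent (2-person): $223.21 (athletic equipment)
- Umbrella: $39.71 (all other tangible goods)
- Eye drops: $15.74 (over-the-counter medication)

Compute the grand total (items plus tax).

$409.58

Pair of dumbbells (15 lb) $68.26: athletic equipment → 4.5% → $3.07
Wall clock $36.96: all other tangible goods → 5.5% → $2.03
Hot pretzel $2.10: prepared food → 6.75% → $0.14
Camping tent (2-person) $223.21: athletic equipment → 4.5% + 2.75% surcharge = 7.25% → $16.18
Umbrella $39.71: all other tangible goods → 5.5% → $2.18
Eye drops $15.74: over-the-counter medication → 0% → $0.00
Subtotal = $385.98; tax = $23.60; total due = $409.58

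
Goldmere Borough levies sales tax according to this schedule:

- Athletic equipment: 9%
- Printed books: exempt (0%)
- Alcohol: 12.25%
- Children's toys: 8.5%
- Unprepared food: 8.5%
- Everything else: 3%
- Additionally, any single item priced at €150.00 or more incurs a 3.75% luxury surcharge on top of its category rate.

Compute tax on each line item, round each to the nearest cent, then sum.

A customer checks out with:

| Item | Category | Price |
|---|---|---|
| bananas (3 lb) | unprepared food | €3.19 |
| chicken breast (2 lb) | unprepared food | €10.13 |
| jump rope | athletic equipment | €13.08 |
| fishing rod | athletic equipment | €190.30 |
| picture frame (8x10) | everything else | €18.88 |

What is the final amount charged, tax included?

€262.72

Bananas (3 lb) €3.19: unprepared food → 8.5% → €0.27
Chicken breast (2 lb) €10.13: unprepared food → 8.5% → €0.86
Jump rope €13.08: athletic equipment → 9% → €1.18
Fishing rod €190.30: athletic equipment → 9% + 3.75% surcharge = 12.75% → €24.26
Picture frame (8x10) €18.88: everything else → 3% → €0.57
Subtotal = €235.58; tax = €27.14; total due = €262.72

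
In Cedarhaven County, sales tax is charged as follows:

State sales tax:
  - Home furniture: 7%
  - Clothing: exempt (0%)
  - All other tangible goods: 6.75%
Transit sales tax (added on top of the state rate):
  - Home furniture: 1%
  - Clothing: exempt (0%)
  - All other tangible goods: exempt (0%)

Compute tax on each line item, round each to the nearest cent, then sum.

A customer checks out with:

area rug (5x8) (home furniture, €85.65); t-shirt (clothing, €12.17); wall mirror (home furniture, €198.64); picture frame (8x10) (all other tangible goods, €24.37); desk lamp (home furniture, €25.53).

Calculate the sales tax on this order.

€26.42

Area rug (5x8) €85.65: home furniture → 7% + 1% transit = 8% → €6.85
T-shirt €12.17: clothing → 0% + 0% transit = 0% → €0.00
Wall mirror €198.64: home furniture → 7% + 1% transit = 8% → €15.89
Picture frame (8x10) €24.37: all other tangible goods → 6.75% + 0% transit = 6.75% → €1.64
Desk lamp €25.53: home furniture → 7% + 1% transit = 8% → €2.04
Total tax = €6.85 + €15.89 + €1.64 + €2.04 = €26.42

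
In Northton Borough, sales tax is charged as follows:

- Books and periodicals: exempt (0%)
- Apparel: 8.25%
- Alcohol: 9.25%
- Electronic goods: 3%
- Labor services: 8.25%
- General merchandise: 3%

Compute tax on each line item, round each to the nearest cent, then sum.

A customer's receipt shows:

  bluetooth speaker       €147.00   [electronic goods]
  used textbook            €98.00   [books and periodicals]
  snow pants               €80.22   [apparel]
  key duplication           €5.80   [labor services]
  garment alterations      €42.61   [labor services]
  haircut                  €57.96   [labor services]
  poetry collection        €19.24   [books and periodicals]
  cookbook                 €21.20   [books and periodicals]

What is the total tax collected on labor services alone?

€8.78

Key duplication €5.80: labor services → 8.25% → €0.48
Garment alterations €42.61: labor services → 8.25% → €3.52
Haircut €57.96: labor services → 8.25% → €4.78
Tax on labor services = €0.48 + €3.52 + €4.78 = €8.78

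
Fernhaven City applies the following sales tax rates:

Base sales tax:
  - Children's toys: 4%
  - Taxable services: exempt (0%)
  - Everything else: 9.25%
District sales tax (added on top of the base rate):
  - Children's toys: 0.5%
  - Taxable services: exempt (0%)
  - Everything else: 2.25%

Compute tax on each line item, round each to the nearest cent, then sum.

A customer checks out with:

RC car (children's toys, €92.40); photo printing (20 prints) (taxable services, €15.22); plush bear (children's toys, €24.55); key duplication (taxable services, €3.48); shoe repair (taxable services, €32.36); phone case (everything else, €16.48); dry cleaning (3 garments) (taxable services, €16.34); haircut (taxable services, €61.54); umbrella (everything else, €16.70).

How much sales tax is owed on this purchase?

€9.08

RC car €92.40: children's toys → 4% + 0.5% district = 4.5% → €4.16
Photo printing (20 prints) €15.22: taxable services → 0% + 0% district = 0% → €0.00
Plush bear €24.55: children's toys → 4% + 0.5% district = 4.5% → €1.10
Key duplication €3.48: taxable services → 0% + 0% district = 0% → €0.00
Shoe repair €32.36: taxable services → 0% + 0% district = 0% → €0.00
Phone case €16.48: everything else → 9.25% + 2.25% district = 11.5% → €1.90
Dry cleaning (3 garments) €16.34: taxable services → 0% + 0% district = 0% → €0.00
Haircut €61.54: taxable services → 0% + 0% district = 0% → €0.00
Umbrella €16.70: everything else → 9.25% + 2.25% district = 11.5% → €1.92
Total tax = €4.16 + €1.10 + €1.90 + €1.92 = €9.08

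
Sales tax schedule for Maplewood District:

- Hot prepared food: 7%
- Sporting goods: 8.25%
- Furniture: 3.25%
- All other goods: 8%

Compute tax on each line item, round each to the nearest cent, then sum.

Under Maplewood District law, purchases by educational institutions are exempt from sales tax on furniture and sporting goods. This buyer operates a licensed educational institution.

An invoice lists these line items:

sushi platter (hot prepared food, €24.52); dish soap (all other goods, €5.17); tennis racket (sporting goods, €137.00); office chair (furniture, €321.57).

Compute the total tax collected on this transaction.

Sushi platter €24.52: hot prepared food → 7% → €1.72
Dish soap €5.17: all other goods → 8% → €0.41
Tennis racket €137.00: sporting goods, buyer-exempt → 0% → €0.00
Office chair €321.57: furniture, buyer-exempt → 0% → €0.00
Total tax = €1.72 + €0.41 = €2.13

€2.13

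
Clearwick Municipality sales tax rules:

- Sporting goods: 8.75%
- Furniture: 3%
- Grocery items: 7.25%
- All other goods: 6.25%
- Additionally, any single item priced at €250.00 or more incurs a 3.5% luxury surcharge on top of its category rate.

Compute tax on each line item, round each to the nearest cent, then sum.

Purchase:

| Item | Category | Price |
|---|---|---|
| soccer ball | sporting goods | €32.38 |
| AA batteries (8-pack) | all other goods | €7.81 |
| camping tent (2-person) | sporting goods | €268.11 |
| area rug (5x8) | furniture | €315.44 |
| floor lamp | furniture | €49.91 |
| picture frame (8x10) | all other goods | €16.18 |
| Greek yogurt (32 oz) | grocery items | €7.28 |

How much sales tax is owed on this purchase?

€59.70

Soccer ball €32.38: sporting goods → 8.75% → €2.83
AA batteries (8-pack) €7.81: all other goods → 6.25% → €0.49
Camping tent (2-person) €268.11: sporting goods → 8.75% + 3.5% surcharge = 12.25% → €32.84
Area rug (5x8) €315.44: furniture → 3% + 3.5% surcharge = 6.5% → €20.50
Floor lamp €49.91: furniture → 3% → €1.50
Picture frame (8x10) €16.18: all other goods → 6.25% → €1.01
Greek yogurt (32 oz) €7.28: grocery items → 7.25% → €0.53
Total tax = €2.83 + €0.49 + €32.84 + €20.50 + €1.50 + €1.01 + €0.53 = €59.70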